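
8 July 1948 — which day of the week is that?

Thursday

Doomsday rule: the anchor day for the 1900s is Wednesday. For year 48: 48÷12 = 4 r 0, and 0÷4 = 0, so 4+0+0 = 4.
Wednesday + 4 ≡ Sunday — that's 1948's doomsday.
In July the doomsday date is Jul 11.
Jul 8 is 3 days before Jul 11; 3 mod 7 = 3, so Sunday − 3 = Thursday.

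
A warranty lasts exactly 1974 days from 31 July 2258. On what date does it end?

December 26, 2263

+365 (one year) → Jul 31, 2259 (1609 left).
+366 (one year; includes Feb 29, 2260) → Jul 31, 2260 (1243 left).
+365 (one year) → Jul 31, 2261 (878 left).
+365 (one year) → Jul 31, 2262 (513 left).
+365 (one year) → Jul 31, 2263 (148 left).
Jul has 31 days: +1 → Aug 1, 2263 (147 left).
Aug has 31 days: +31 → Sep 1, 2263 (116 left).
Sep has 30 days: +30 → Oct 1, 2263 (86 left).
Oct has 31 days: +31 → Nov 1, 2263 (55 left).
Nov has 30 days: +30 → Dec 1, 2263 (25 left).
+25 → Dec 26, 2263.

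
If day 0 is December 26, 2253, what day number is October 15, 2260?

2485

Dec 26, 2253 → Dec 26, 2254: 365 days.
Dec 26, 2254 → Dec 26, 2255: 365 days.
Dec 26, 2255 → Dec 26, 2256: 366 days (Feb 29, 2256 is in that span).
Dec 26, 2256 → Dec 26, 2257: 365 days.
Dec 26, 2257 → Dec 26, 2258: 365 days.
Dec 26, 2258 → Dec 26, 2259: 365 days.
Dec 26, 2259 → Jan 26, 2260: 31 days (December has 31).
Jan 26, 2260 → Feb 26, 2260: 31 days (January has 31).
Feb 26, 2260 → Mar 26, 2260: 29 days (February has 29).
Mar 26, 2260 → Apr 26, 2260: 31 days (March has 31).
Apr 26, 2260 → May 26, 2260: 30 days (April has 30).
May 26, 2260 → Jun 26, 2260: 31 days (May has 31).
Jun 26, 2260 → Jul 26, 2260: 30 days (June has 30).
Jul 26, 2260 → Aug 26, 2260: 31 days (July has 31).
Aug 26, 2260 → Sep 26, 2260: 31 days (August has 31).
Sep 26, 2260 → Oct 15, 2260: 19 days.
Total: 2485 days.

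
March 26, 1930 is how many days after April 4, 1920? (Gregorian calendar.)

3643

Apr 4, 1920 → Apr 4, 1921: 365 days.
Apr 4, 1921 → Apr 4, 1922: 365 days.
Apr 4, 1922 → Apr 4, 1923: 365 days.
Apr 4, 1923 → Apr 4, 1924: 366 days (Feb 29, 1924 is in that span).
Apr 4, 1924 → Apr 4, 1925: 365 days.
Apr 4, 1925 → Apr 4, 1926: 365 days.
Apr 4, 1926 → Apr 4, 1927: 365 days.
Apr 4, 1927 → Apr 4, 1928: 366 days (Feb 29, 1928 is in that span).
Apr 4, 1928 → Apr 4, 1929: 365 days.
Apr 4, 1929 → May 4, 1929: 30 days (April has 30).
May 4, 1929 → Jun 4, 1929: 31 days (May has 31).
Jun 4, 1929 → Jul 4, 1929: 30 days (June has 30).
Jul 4, 1929 → Aug 4, 1929: 31 days (July has 31).
Aug 4, 1929 → Sep 4, 1929: 31 days (August has 31).
Sep 4, 1929 → Oct 4, 1929: 30 days (September has 30).
Oct 4, 1929 → Nov 4, 1929: 31 days (October has 31).
Nov 4, 1929 → Dec 4, 1929: 30 days (November has 30).
Dec 4, 1929 → Jan 4, 1930: 31 days (December has 31).
Jan 4, 1930 → Feb 4, 1930: 31 days (January has 31).
Feb 4, 1930 → Mar 4, 1930: 28 days (February has 28).
Mar 4, 1930 → Mar 26, 1930: 22 days.
Total: 3643 days.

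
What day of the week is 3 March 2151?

Wednesday

Doomsday rule: the anchor day for the 2100s is Sunday. For year 51: 51÷12 = 4 r 3, and 3÷4 = 0, so 4+3+0 = 7.
Sunday + 7 ≡ Sunday — that's 2151's doomsday.
In March the doomsday date is Mar 14.
Mar 3 is 11 days before Mar 14; 11 mod 7 = 4, so Sunday − 4 = Wednesday.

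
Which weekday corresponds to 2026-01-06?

Tuesday

January 1, 2026 is a Thursday.
Jan 1, 2026 → Jan 6, 2026: 5 days.
Total: 5 days.
5 mod 7 = 5, so Thursday + 5 = Tuesday.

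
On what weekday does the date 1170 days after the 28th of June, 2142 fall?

Jun 28, 2142 is a Thursday.
1170 mod 7 = 1, so 1170 days after a Thursday is Thursday + 1 = Friday.

Friday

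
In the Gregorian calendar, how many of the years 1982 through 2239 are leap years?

Multiples of 4 in [1982,2239]: 64.
Of those, multiples of 100: 3 (not leap unless ÷400).
Multiples of 400: 1.
Leap years = 64 − 3 + 1 = 62.

62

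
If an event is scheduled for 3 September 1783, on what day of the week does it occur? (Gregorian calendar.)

Doomsday rule: the anchor day for the 1700s is Sunday. For year 83: 83÷12 = 6 r 11, and 11÷4 = 2, so 6+11+2 = 19.
Sunday + 19 ≡ Friday — that's 1783's doomsday.
In September the doomsday date is Sep 5.
Sep 3 is 2 days before Sep 5; 2 mod 7 = 2, so Friday − 2 = Wednesday.

Wednesday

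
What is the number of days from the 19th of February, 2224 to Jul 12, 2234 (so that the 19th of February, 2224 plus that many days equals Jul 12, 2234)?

Feb 19, 2224 → Feb 19, 2225: 366 days (Feb 29, 2224 is in that span).
Feb 19, 2225 → Feb 19, 2226: 365 days.
Feb 19, 2226 → Feb 19, 2227: 365 days.
Feb 19, 2227 → Feb 19, 2228: 365 days.
Feb 19, 2228 → Feb 19, 2229: 366 days (Feb 29, 2228 is in that span).
Feb 19, 2229 → Feb 19, 2230: 365 days.
Feb 19, 2230 → Feb 19, 2231: 365 days.
Feb 19, 2231 → Feb 19, 2232: 365 days.
Feb 19, 2232 → Feb 19, 2233: 366 days (Feb 29, 2232 is in that span).
Feb 19, 2233 → Feb 19, 2234: 365 days.
Feb 19, 2234 → Mar 19, 2234: 28 days (February has 28).
Mar 19, 2234 → Apr 19, 2234: 31 days (March has 31).
Apr 19, 2234 → May 19, 2234: 30 days (April has 30).
May 19, 2234 → Jun 19, 2234: 31 days (May has 31).
Jun 19, 2234 → Jul 12, 2234: 23 days.
Total: 3796 days.

3796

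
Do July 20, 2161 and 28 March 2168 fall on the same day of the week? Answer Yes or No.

Yes

From Jul 20, 2161 to Mar 28, 2168 is 2443 days.
2443 mod 7 = 0, so they are the same weekday.
(Jul 20, 2161 is a Monday; Mar 28, 2168 is a Monday.)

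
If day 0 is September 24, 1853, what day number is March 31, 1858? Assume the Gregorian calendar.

Sep 24, 1853 → Sep 24, 1854: 365 days.
Sep 24, 1854 → Sep 24, 1855: 365 days.
Sep 24, 1855 → Sep 24, 1856: 366 days (Feb 29, 1856 is in that span).
Sep 24, 1856 → Sep 24, 1857: 365 days.
Sep 24, 1857 → Oct 24, 1857: 30 days (September has 30).
Oct 24, 1857 → Nov 24, 1857: 31 days (October has 31).
Nov 24, 1857 → Dec 24, 1857: 30 days (November has 30).
Dec 24, 1857 → Jan 24, 1858: 31 days (December has 31).
Jan 24, 1858 → Feb 24, 1858: 31 days (January has 31).
Feb 24, 1858 → Mar 24, 1858: 28 days (February has 28).
Mar 24, 1858 → Mar 31, 1858: 7 days.
Total: 1649 days.

1649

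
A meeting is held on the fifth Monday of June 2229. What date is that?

June 1, 2229 is a Monday.
The first Monday is therefore June 1 (same day).
The fifth Monday is 1 + 4×7 = June 29.

June 29, 2229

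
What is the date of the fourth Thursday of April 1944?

April 1, 1944 is a Saturday.
The first Thursday is therefore April 6 (5 days later).
The fourth Thursday is 6 + 3×7 = April 27.

April 27, 1944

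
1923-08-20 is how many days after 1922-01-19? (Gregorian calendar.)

Jan 19, 1922 → Jan 19, 1923: 365 days.
Jan 19, 1923 → Feb 19, 1923: 31 days (January has 31).
Feb 19, 1923 → Mar 19, 1923: 28 days (February has 28).
Mar 19, 1923 → Apr 19, 1923: 31 days (March has 31).
Apr 19, 1923 → May 19, 1923: 30 days (April has 30).
May 19, 1923 → Jun 19, 1923: 31 days (May has 31).
Jun 19, 1923 → Jul 19, 1923: 30 days (June has 30).
Jul 19, 1923 → Aug 19, 1923: 31 days (July has 31).
Aug 19, 1923 → Aug 20, 1923: 1 days.
Total: 578 days.

578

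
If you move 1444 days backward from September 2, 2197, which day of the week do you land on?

Sep 2, 2197 is a Saturday.
1444 mod 7 = 2, so 1444 days before a Saturday is Saturday − 2 = Thursday.

Thursday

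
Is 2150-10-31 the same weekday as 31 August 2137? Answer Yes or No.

Yes

From Aug 31, 2137 to Oct 31, 2150 is 4809 days.
4809 mod 7 = 0, so they are the same weekday.
(Aug 31, 2137 is a Saturday; Oct 31, 2150 is a Saturday.)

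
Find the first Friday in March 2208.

March 1, 2208 is a Tuesday.
The first Friday is therefore March 4 (3 days later).

March 4, 2208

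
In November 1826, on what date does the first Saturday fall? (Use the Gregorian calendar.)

November 1, 1826 is a Wednesday.
The first Saturday is therefore November 4 (3 days later).

November 4, 1826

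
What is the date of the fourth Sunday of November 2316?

November 1, 2316 is a Wednesday.
The first Sunday is therefore November 5 (4 days later).
The fourth Sunday is 5 + 3×7 = November 26.

November 26, 2316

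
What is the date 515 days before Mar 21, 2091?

−365 (one year) → Mar 21, 2090 (150 left).
−21 → Feb 28, 2090 (end of Feb, 28 days; 129 left).
−28 → Jan 31, 2090 (end of Jan, 31 days; 101 left).
−31 → Dec 31, 2089 (end of Dec, 31 days; 70 left).
−31 → Nov 30, 2089 (end of Nov, 30 days; 39 left).
−30 → Oct 31, 2089 (end of Oct, 31 days; 9 left).
−9 → Oct 22, 2089.

October 22, 2089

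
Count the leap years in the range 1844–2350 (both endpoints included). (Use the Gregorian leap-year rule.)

123

Multiples of 4 in [1844,2350]: 127.
Of those, multiples of 100: 5 (not leap unless ÷400).
Multiples of 400: 1.
Leap years = 127 − 5 + 1 = 123.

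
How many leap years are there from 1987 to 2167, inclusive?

44

Multiples of 4 in [1987,2167]: 45.
Of those, multiples of 100: 2 (not leap unless ÷400).
Multiples of 400: 1.
Leap years = 45 − 2 + 1 = 44.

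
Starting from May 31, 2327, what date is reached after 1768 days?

+366 (one year; includes Feb 29, 2328) → May 31, 2328 (1402 left).
+365 (one year) → May 31, 2329 (1037 left).
+365 (one year) → May 31, 2330 (672 left).
+365 (one year) → May 31, 2331 (307 left).
May has 31 days: +1 → Jun 1, 2331 (306 left).
Jun has 30 days: +30 → Jul 1, 2331 (276 left).
Jul has 31 days: +31 → Aug 1, 2331 (245 left).
Aug has 31 days: +31 → Sep 1, 2331 (214 left).
Sep has 30 days: +30 → Oct 1, 2331 (184 left).
Oct has 31 days: +31 → Nov 1, 2331 (153 left).
Nov has 30 days: +30 → Dec 1, 2331 (123 left).
Dec has 31 days: +31 → Jan 1, 2332 (92 left).
Jan has 31 days: +31 → Feb 1, 2332 (61 left).
Feb has 29 days: +29 → Mar 1, 2332 (32 left).
Mar has 31 days: +31 → Apr 1, 2332 (1 left).
+1 → Apr 2, 2332.

April 2, 2332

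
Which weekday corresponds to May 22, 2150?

Doomsday rule: the anchor day for the 2100s is Sunday. For year 50: 50÷12 = 4 r 2, and 2÷4 = 0, so 4+2+0 = 6.
Sunday + 6 ≡ Saturday — that's 2150's doomsday.
In May the doomsday date is May 9.
May 22 is 13 days after May 9; 13 mod 7 = 6, so Saturday + 6 = Friday.

Friday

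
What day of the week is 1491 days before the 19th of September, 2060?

First find the weekday of Sep 19, 2060. Doomsday rule: the anchor day for the 2000s is Tuesday. For year 60: 60÷12 = 5 r 0, and 0÷4 = 0, so 5+0+0 = 5.
Tuesday + 5 ≡ Sunday — that's 2060's doomsday.
In September the doomsday date is Sep 5.
Sep 19 is 14 days after Sep 5; 14 mod 7 = 0, so Sunday + 0 = Sunday.
1491 mod 7 = 0, so 1491 days before a Sunday is Sunday − 0 = Sunday.

Sunday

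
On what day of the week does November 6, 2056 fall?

Monday

Doomsday rule: the anchor day for the 2000s is Tuesday. For year 56: 56÷12 = 4 r 8, and 8÷4 = 2, so 4+8+2 = 14.
Tuesday + 14 ≡ Tuesday — that's 2056's doomsday.
In November the doomsday date is Nov 7.
Nov 6 is 1 day before Nov 7; 1 mod 7 = 1, so Tuesday − 1 = Monday.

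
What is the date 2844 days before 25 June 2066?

September 11, 2058

−365 (one year) → Jun 25, 2065 (2479 left).
−365 (one year) → Jun 25, 2064 (2114 left).
−366 (one year; includes Feb 29, 2064) → Jun 25, 2063 (1748 left).
−365 (one year) → Jun 25, 2062 (1383 left).
−365 (one year) → Jun 25, 2061 (1018 left).
−365 (one year) → Jun 25, 2060 (653 left).
−366 (one year; includes Feb 29, 2060) → Jun 25, 2059 (287 left).
−25 → May 31, 2059 (end of May, 31 days; 262 left).
−31 → Apr 30, 2059 (end of Apr, 30 days; 231 left).
−30 → Mar 31, 2059 (end of Mar, 31 days; 201 left).
−31 → Feb 28, 2059 (end of Feb, 28 days; 170 left).
−28 → Jan 31, 2059 (end of Jan, 31 days; 142 left).
−31 → Dec 31, 2058 (end of Dec, 31 days; 111 left).
−31 → Nov 30, 2058 (end of Nov, 30 days; 80 left).
−30 → Oct 31, 2058 (end of Oct, 31 days; 50 left).
−31 → Sep 30, 2058 (end of Sep, 30 days; 19 left).
−19 → Sep 11, 2058.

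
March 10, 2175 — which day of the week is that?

Doomsday rule: the anchor day for the 2100s is Sunday. For year 75: 75÷12 = 6 r 3, and 3÷4 = 0, so 6+3+0 = 9.
Sunday + 9 ≡ Tuesday — that's 2175's doomsday.
In March the doomsday date is Mar 14.
Mar 10 is 4 days before Mar 14; 4 mod 7 = 4, so Tuesday − 4 = Friday.

Friday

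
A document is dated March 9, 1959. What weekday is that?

January 1, 1959 is a Thursday.
Jan 1, 1959 → Feb 1, 1959: 31 days (January has 31).
Feb 1, 1959 → Mar 1, 1959: 28 days (February has 28).
Mar 1, 1959 → Mar 9, 1959: 8 days.
Total: 67 days.
67 mod 7 = 4, so Thursday + 4 = Monday.

Monday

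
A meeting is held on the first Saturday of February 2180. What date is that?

February 1, 2180 is a Tuesday.
The first Saturday is therefore February 5 (4 days later).

February 5, 2180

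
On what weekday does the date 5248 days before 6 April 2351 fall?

Sunday

First find the weekday of Apr 6, 2351. Doomsday rule: the anchor day for the 2300s is Wednesday. For year 51: 51÷12 = 4 r 3, and 3÷4 = 0, so 4+3+0 = 7.
Wednesday + 7 ≡ Wednesday — that's 2351's doomsday.
In April the doomsday date is Apr 4.
Apr 6 is 2 days after Apr 4; 2 mod 7 = 2, so Wednesday + 2 = Friday.
5248 mod 7 = 5, so 5248 days before a Friday is Friday − 5 = Sunday.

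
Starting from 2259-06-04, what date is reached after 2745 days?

+366 (one year; includes Feb 29, 2260) → Jun 4, 2260 (2379 left).
+365 (one year) → Jun 4, 2261 (2014 left).
+365 (one year) → Jun 4, 2262 (1649 left).
+365 (one year) → Jun 4, 2263 (1284 left).
+366 (one year; includes Feb 29, 2264) → Jun 4, 2264 (918 left).
+365 (one year) → Jun 4, 2265 (553 left).
+365 (one year) → Jun 4, 2266 (188 left).
Jun has 30 days: +27 → Jul 1, 2266 (161 left).
Jul has 31 days: +31 → Aug 1, 2266 (130 left).
Aug has 31 days: +31 → Sep 1, 2266 (99 left).
Sep has 30 days: +30 → Oct 1, 2266 (69 left).
Oct has 31 days: +31 → Nov 1, 2266 (38 left).
Nov has 30 days: +30 → Dec 1, 2266 (8 left).
+8 → Dec 9, 2266.

December 9, 2266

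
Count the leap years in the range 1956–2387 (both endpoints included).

105

Multiples of 4 in [1956,2387]: 108.
Of those, multiples of 100: 4 (not leap unless ÷400).
Multiples of 400: 1.
Leap years = 108 − 4 + 1 = 105.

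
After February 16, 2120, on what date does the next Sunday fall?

February 18, 2120

Feb 16, 2120 is a Friday.
From Friday to the next Sunday is 2 days.
Feb 16, 2120 + 2 = Feb 18, 2120.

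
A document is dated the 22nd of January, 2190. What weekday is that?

Friday

Doomsday rule: the anchor day for the 2100s is Sunday. For year 90: 90÷12 = 7 r 6, and 6÷4 = 1, so 7+6+1 = 14.
Sunday + 14 ≡ Sunday — that's 2190's doomsday.
In January the doomsday date is Jan 3 (2190 is not a leap year).
Jan 22 is 19 days after Jan 3; 19 mod 7 = 5, so Sunday + 5 = Friday.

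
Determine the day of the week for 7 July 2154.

Doomsday rule: the anchor day for the 2100s is Sunday. For year 54: 54÷12 = 4 r 6, and 6÷4 = 1, so 4+6+1 = 11.
Sunday + 11 ≡ Thursday — that's 2154's doomsday.
In July the doomsday date is Jul 11.
Jul 7 is 4 days before Jul 11; 4 mod 7 = 4, so Thursday − 4 = Sunday.

Sunday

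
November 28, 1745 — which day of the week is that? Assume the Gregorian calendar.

Sunday

Doomsday rule: the anchor day for the 1700s is Sunday. For year 45: 45÷12 = 3 r 9, and 9÷4 = 2, so 3+9+2 = 14.
Sunday + 14 ≡ Sunday — that's 1745's doomsday.
In November the doomsday date is Nov 7.
Nov 28 is 21 days after Nov 7; 21 mod 7 = 0, so Sunday + 0 = Sunday.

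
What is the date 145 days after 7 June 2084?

October 30, 2084

Jun has 30 days: +24 → Jul 1, 2084 (121 left).
Jul has 31 days: +31 → Aug 1, 2084 (90 left).
Aug has 31 days: +31 → Sep 1, 2084 (59 left).
Sep has 30 days: +30 → Oct 1, 2084 (29 left).
+29 → Oct 30, 2084.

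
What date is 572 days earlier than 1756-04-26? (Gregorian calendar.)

October 2, 1754

−366 (one year; includes Feb 29, 1756) → Apr 26, 1755 (206 left).
−26 → Mar 31, 1755 (end of Mar, 31 days; 180 left).
−31 → Feb 28, 1755 (end of Feb, 28 days; 149 left).
−28 → Jan 31, 1755 (end of Jan, 31 days; 121 left).
−31 → Dec 31, 1754 (end of Dec, 31 days; 90 left).
−31 → Nov 30, 1754 (end of Nov, 30 days; 59 left).
−30 → Oct 31, 1754 (end of Oct, 31 days; 29 left).
−29 → Oct 2, 1754.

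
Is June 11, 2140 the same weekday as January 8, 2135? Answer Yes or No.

From Jan 8, 2135 to Jun 11, 2140 is 1981 days.
1981 mod 7 = 0, so they are the same weekday.
(Jan 8, 2135 is a Saturday; Jun 11, 2140 is a Saturday.)

Yes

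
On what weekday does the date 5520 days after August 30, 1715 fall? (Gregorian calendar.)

Aug 30, 1715 is a Friday.
5520 mod 7 = 4, so 5520 days after a Friday is Friday + 4 = Tuesday.

Tuesday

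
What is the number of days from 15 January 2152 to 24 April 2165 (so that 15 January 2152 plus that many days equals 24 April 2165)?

4848

Jan 15, 2152 → Jan 15, 2153: 366 days (Feb 29, 2152 is in that span).
Jan 15, 2153 → Jan 15, 2154: 365 days.
Jan 15, 2154 → Jan 15, 2155: 365 days.
Jan 15, 2155 → Jan 15, 2156: 365 days.
Jan 15, 2156 → Jan 15, 2157: 366 days (Feb 29, 2156 is in that span).
Jan 15, 2157 → Jan 15, 2158: 365 days.
Jan 15, 2158 → Jan 15, 2159: 365 days.
Jan 15, 2159 → Jan 15, 2160: 365 days.
Jan 15, 2160 → Jan 15, 2161: 366 days (Feb 29, 2160 is in that span).
Jan 15, 2161 → Jan 15, 2162: 365 days.
Jan 15, 2162 → Jan 15, 2163: 365 days.
Jan 15, 2163 → Jan 15, 2164: 365 days.
Jan 15, 2164 → Jan 15, 2165: 366 days (Feb 29, 2164 is in that span).
Jan 15, 2165 → Feb 15, 2165: 31 days (January has 31).
Feb 15, 2165 → Mar 15, 2165: 28 days (February has 28).
Mar 15, 2165 → Apr 15, 2165: 31 days (March has 31).
Apr 15, 2165 → Apr 24, 2165: 9 days.
Total: 4848 days.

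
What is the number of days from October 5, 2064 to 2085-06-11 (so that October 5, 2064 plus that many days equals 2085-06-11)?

Oct 5, 2064 → Oct 5, 2065: 365 days.
Oct 5, 2065 → Oct 5, 2066: 365 days.
Oct 5, 2066 → Oct 5, 2067: 365 days.
Oct 5, 2067 → Oct 5, 2068: 366 days (Feb 29, 2068 is in that span).
Oct 5, 2068 → Oct 5, 2069: 365 days.
Oct 5, 2069 → Oct 5, 2070: 365 days.
Oct 5, 2070 → Oct 5, 2071: 365 days.
Oct 5, 2071 → Oct 5, 2072: 366 days (Feb 29, 2072 is in that span).
Oct 5, 2072 → Oct 5, 2073: 365 days.
Oct 5, 2073 → Oct 5, 2074: 365 days.
Oct 5, 2074 → Oct 5, 2075: 365 days.
Oct 5, 2075 → Oct 5, 2076: 366 days (Feb 29, 2076 is in that span).
Oct 5, 2076 → Oct 5, 2077: 365 days.
Oct 5, 2077 → Oct 5, 2078: 365 days.
Oct 5, 2078 → Oct 5, 2079: 365 days.
Oct 5, 2079 → Oct 5, 2080: 366 days (Feb 29, 2080 is in that span).
Oct 5, 2080 → Oct 5, 2081: 365 days.
Oct 5, 2081 → Oct 5, 2082: 365 days.
Oct 5, 2082 → Oct 5, 2083: 365 days.
Oct 5, 2083 → Oct 5, 2084: 366 days (Feb 29, 2084 is in that span).
Oct 5, 2084 → Nov 5, 2084: 31 days (October has 31).
Nov 5, 2084 → Dec 5, 2084: 30 days (November has 30).
Dec 5, 2084 → Jan 5, 2085: 31 days (December has 31).
Jan 5, 2085 → Feb 5, 2085: 31 days (January has 31).
Feb 5, 2085 → Mar 5, 2085: 28 days (February has 28).
Mar 5, 2085 → Apr 5, 2085: 31 days (March has 31).
Apr 5, 2085 → May 5, 2085: 30 days (April has 30).
May 5, 2085 → Jun 5, 2085: 31 days (May has 31).
Jun 5, 2085 → Jun 11, 2085: 6 days.
Total: 7554 days.

7554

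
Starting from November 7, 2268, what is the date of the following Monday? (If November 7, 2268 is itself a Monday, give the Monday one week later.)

November 9, 2268

Nov 7, 2268 is a Saturday.
From Saturday to the next Monday is 2 days.
Nov 7, 2268 + 2 = Nov 9, 2268.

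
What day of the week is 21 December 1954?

Tuesday

Doomsday rule: the anchor day for the 1900s is Wednesday. For year 54: 54÷12 = 4 r 6, and 6÷4 = 1, so 4+6+1 = 11.
Wednesday + 11 ≡ Sunday — that's 1954's doomsday.
In December the doomsday date is Dec 12.
Dec 21 is 9 days after Dec 12; 9 mod 7 = 2, so Sunday + 2 = Tuesday.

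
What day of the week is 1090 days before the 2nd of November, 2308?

Wednesday

First find the weekday of Nov 2, 2308. Doomsday rule: the anchor day for the 2300s is Wednesday. For year 08: 8÷12 = 0 r 8, and 8÷4 = 2, so 0+8+2 = 10.
Wednesday + 10 ≡ Saturday — that's 2308's doomsday.
In November the doomsday date is Nov 7.
Nov 2 is 5 days before Nov 7; 5 mod 7 = 5, so Saturday − 5 = Monday.
1090 mod 7 = 5, so 1090 days before a Monday is Monday − 5 = Wednesday.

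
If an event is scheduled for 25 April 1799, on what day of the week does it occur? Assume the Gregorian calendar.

Doomsday rule: the anchor day for the 1700s is Sunday. For year 99: 99÷12 = 8 r 3, and 3÷4 = 0, so 8+3+0 = 11.
Sunday + 11 ≡ Thursday — that's 1799's doomsday.
In April the doomsday date is Apr 4.
Apr 25 is 21 days after Apr 4; 21 mod 7 = 0, so Thursday + 0 = Thursday.

Thursday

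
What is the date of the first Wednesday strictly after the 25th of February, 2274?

Feb 25, 2274 is a Wednesday.
From Wednesday to the next Wednesday is 7 days.
Feb 25, 2274 + 7 = Mar 4, 2274.

March 4, 2274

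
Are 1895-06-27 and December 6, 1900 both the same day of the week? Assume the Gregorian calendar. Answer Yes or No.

Yes

From Jun 27, 1895 to Dec 6, 1900 is 1988 days.
1988 mod 7 = 0, so they are the same weekday.
(Jun 27, 1895 is a Thursday; Dec 6, 1900 is a Thursday.)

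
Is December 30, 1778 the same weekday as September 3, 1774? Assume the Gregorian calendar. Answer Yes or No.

No

From Sep 3, 1774 to Dec 30, 1778 is 1579 days.
1579 mod 7 = 4, so they are different weekdays.
(Sep 3, 1774 is a Saturday; Dec 30, 1778 is a Wednesday.)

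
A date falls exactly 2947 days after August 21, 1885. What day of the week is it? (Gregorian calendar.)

First find the weekday of Aug 21, 1885. Doomsday rule: the anchor day for the 1800s is Friday. For year 85: 85÷12 = 7 r 1, and 1÷4 = 0, so 7+1+0 = 8.
Friday + 8 ≡ Saturday — that's 1885's doomsday.
In August the doomsday date is Aug 8.
Aug 21 is 13 days after Aug 8; 13 mod 7 = 6, so Saturday + 6 = Friday.
2947 mod 7 = 0, so 2947 days after a Friday is Friday + 0 = Friday.

Friday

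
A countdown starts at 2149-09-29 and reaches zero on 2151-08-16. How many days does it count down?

686

Sep 29, 2149 → Sep 29, 2150: 365 days.
Sep 29, 2150 → Oct 29, 2150: 30 days (September has 30).
Oct 29, 2150 → Nov 29, 2150: 31 days (October has 31).
Nov 29, 2150 → Dec 29, 2150: 30 days (November has 30).
Dec 29, 2150 → Jan 29, 2151: 31 days (December has 31).
Jan 29, 2151 → Feb 28, 2151: 30 days (January has 31).
Feb 28, 2151 → Mar 28, 2151: 28 days (February has 28).
Mar 28, 2151 → Apr 28, 2151: 31 days (March has 31).
Apr 28, 2151 → May 28, 2151: 30 days (April has 30).
May 28, 2151 → Jun 28, 2151: 31 days (May has 31).
Jun 28, 2151 → Jul 28, 2151: 30 days (June has 30).
Jul 28, 2151 → Aug 16, 2151: 19 days.
Total: 686 days.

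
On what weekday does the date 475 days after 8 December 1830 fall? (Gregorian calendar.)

Tuesday

First find the weekday of Dec 8, 1830. Doomsday rule: the anchor day for the 1800s is Friday. For year 30: 30÷12 = 2 r 6, and 6÷4 = 1, so 2+6+1 = 9.
Friday + 9 ≡ Sunday — that's 1830's doomsday.
In December the doomsday date is Dec 12.
Dec 8 is 4 days before Dec 12; 4 mod 7 = 4, so Sunday − 4 = Wednesday.
475 mod 7 = 6, so 475 days after a Wednesday is Wednesday + 6 = Tuesday.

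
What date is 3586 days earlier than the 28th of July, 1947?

October 2, 1937

−365 (one year) → Jul 28, 1946 (3221 left).
−365 (one year) → Jul 28, 1945 (2856 left).
−365 (one year) → Jul 28, 1944 (2491 left).
−366 (one year; includes Feb 29, 1944) → Jul 28, 1943 (2125 left).
−365 (one year) → Jul 28, 1942 (1760 left).
−365 (one year) → Jul 28, 1941 (1395 left).
−365 (one year) → Jul 28, 1940 (1030 left).
−366 (one year; includes Feb 29, 1940) → Jul 28, 1939 (664 left).
−365 (one year) → Jul 28, 1938 (299 left).
−28 → Jun 30, 1938 (end of Jun, 30 days; 271 left).
−30 → May 31, 1938 (end of May, 31 days; 241 left).
−31 → Apr 30, 1938 (end of Apr, 30 days; 210 left).
−30 → Mar 31, 1938 (end of Mar, 31 days; 180 left).
−31 → Feb 28, 1938 (end of Feb, 28 days; 149 left).
−28 → Jan 31, 1938 (end of Jan, 31 days; 121 left).
−31 → Dec 31, 1937 (end of Dec, 31 days; 90 left).
−31 → Nov 30, 1937 (end of Nov, 30 days; 59 left).
−30 → Oct 31, 1937 (end of Oct, 31 days; 29 left).
−29 → Oct 2, 1937.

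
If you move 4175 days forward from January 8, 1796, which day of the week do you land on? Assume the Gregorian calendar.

Jan 8, 1796 is a Friday.
4175 mod 7 = 3, so 4175 days after a Friday is Friday + 3 = Monday.

Monday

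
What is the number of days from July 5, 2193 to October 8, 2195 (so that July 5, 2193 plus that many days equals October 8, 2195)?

Jul 5, 2193 → Jul 5, 2194: 365 days.
Jul 5, 2194 → Jul 5, 2195: 365 days.
Jul 5, 2195 → Aug 5, 2195: 31 days (July has 31).
Aug 5, 2195 → Sep 5, 2195: 31 days (August has 31).
Sep 5, 2195 → Oct 5, 2195: 30 days (September has 30).
Oct 5, 2195 → Oct 8, 2195: 3 days.
Total: 825 days.

825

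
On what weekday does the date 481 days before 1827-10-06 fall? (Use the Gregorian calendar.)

First find the weekday of Oct 6, 1827. Doomsday rule: the anchor day for the 1800s is Friday. For year 27: 27÷12 = 2 r 3, and 3÷4 = 0, so 2+3+0 = 5.
Friday + 5 ≡ Wednesday — that's 1827's doomsday.
In October the doomsday date is Oct 10.
Oct 6 is 4 days before Oct 10; 4 mod 7 = 4, so Wednesday − 4 = Saturday.
481 mod 7 = 5, so 481 days before a Saturday is Saturday − 5 = Monday.

Monday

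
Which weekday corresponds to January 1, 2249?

Doomsday rule: the anchor day for the 2200s is Friday. For year 49: 49÷12 = 4 r 1, and 1÷4 = 0, so 4+1+0 = 5.
Friday + 5 ≡ Wednesday — that's 2249's doomsday.
In January the doomsday date is Jan 3 (2249 is not a leap year).
Jan 1 is 2 days before Jan 3; 2 mod 7 = 2, so Wednesday − 2 = Monday.

Monday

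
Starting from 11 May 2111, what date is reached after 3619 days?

April 7, 2121

+366 (one year; includes Feb 29, 2112) → May 11, 2112 (3253 left).
+365 (one year) → May 11, 2113 (2888 left).
+365 (one year) → May 11, 2114 (2523 left).
+365 (one year) → May 11, 2115 (2158 left).
+366 (one year; includes Feb 29, 2116) → May 11, 2116 (1792 left).
+365 (one year) → May 11, 2117 (1427 left).
+365 (one year) → May 11, 2118 (1062 left).
+365 (one year) → May 11, 2119 (697 left).
+366 (one year; includes Feb 29, 2120) → May 11, 2120 (331 left).
May has 31 days: +21 → Jun 1, 2120 (310 left).
Jun has 30 days: +30 → Jul 1, 2120 (280 left).
Jul has 31 days: +31 → Aug 1, 2120 (249 left).
Aug has 31 days: +31 → Sep 1, 2120 (218 left).
Sep has 30 days: +30 → Oct 1, 2120 (188 left).
Oct has 31 days: +31 → Nov 1, 2120 (157 left).
Nov has 30 days: +30 → Dec 1, 2120 (127 left).
Dec has 31 days: +31 → Jan 1, 2121 (96 left).
Jan has 31 days: +31 → Feb 1, 2121 (65 left).
Feb has 28 days: +28 → Mar 1, 2121 (37 left).
Mar has 31 days: +31 → Apr 1, 2121 (6 left).
+6 → Apr 7, 2121.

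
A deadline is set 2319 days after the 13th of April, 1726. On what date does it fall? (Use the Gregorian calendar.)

August 18, 1732

+365 (one year) → Apr 13, 1727 (1954 left).
+366 (one year; includes Feb 29, 1728) → Apr 13, 1728 (1588 left).
+365 (one year) → Apr 13, 1729 (1223 left).
+365 (one year) → Apr 13, 1730 (858 left).
+365 (one year) → Apr 13, 1731 (493 left).
+366 (one year; includes Feb 29, 1732) → Apr 13, 1732 (127 left).
Apr has 30 days: +18 → May 1, 1732 (109 left).
May has 31 days: +31 → Jun 1, 1732 (78 left).
Jun has 30 days: +30 → Jul 1, 1732 (48 left).
Jul has 31 days: +31 → Aug 1, 1732 (17 left).
+17 → Aug 18, 1732.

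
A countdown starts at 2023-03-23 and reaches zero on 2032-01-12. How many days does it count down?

3217

Mar 23, 2023 → Mar 23, 2024: 366 days (Feb 29, 2024 is in that span).
Mar 23, 2024 → Mar 23, 2025: 365 days.
Mar 23, 2025 → Mar 23, 2026: 365 days.
Mar 23, 2026 → Mar 23, 2027: 365 days.
Mar 23, 2027 → Mar 23, 2028: 366 days (Feb 29, 2028 is in that span).
Mar 23, 2028 → Mar 23, 2029: 365 days.
Mar 23, 2029 → Mar 23, 2030: 365 days.
Mar 23, 2030 → Mar 23, 2031: 365 days.
Mar 23, 2031 → Apr 23, 2031: 31 days (March has 31).
Apr 23, 2031 → May 23, 2031: 30 days (April has 30).
May 23, 2031 → Jun 23, 2031: 31 days (May has 31).
Jun 23, 2031 → Jul 23, 2031: 30 days (June has 30).
Jul 23, 2031 → Aug 23, 2031: 31 days (July has 31).
Aug 23, 2031 → Sep 23, 2031: 31 days (August has 31).
Sep 23, 2031 → Oct 23, 2031: 30 days (September has 30).
Oct 23, 2031 → Nov 23, 2031: 31 days (October has 31).
Nov 23, 2031 → Dec 23, 2031: 30 days (November has 30).
Dec 23, 2031 → Jan 12, 2032: 20 days.
Total: 3217 days.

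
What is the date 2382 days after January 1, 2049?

+365 (one year) → Jan 1, 2050 (2017 left).
+365 (one year) → Jan 1, 2051 (1652 left).
+365 (one year) → Jan 1, 2052 (1287 left).
+366 (one year; includes Feb 29, 2052) → Jan 1, 2053 (921 left).
+365 (one year) → Jan 1, 2054 (556 left).
+365 (one year) → Jan 1, 2055 (191 left).
Jan has 31 days: +31 → Feb 1, 2055 (160 left).
Feb has 28 days: +28 → Mar 1, 2055 (132 left).
Mar has 31 days: +31 → Apr 1, 2055 (101 left).
Apr has 30 days: +30 → May 1, 2055 (71 left).
May has 31 days: +31 → Jun 1, 2055 (40 left).
Jun has 30 days: +30 → Jul 1, 2055 (10 left).
+10 → Jul 11, 2055.

July 11, 2055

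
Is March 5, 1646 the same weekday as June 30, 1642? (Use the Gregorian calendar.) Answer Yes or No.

From Jun 30, 1642 to Mar 5, 1646 is 1344 days.
1344 mod 7 = 0, so they are the same weekday.
(Jun 30, 1642 is a Monday; Mar 5, 1646 is a Monday.)

Yes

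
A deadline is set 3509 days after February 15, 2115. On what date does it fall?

+365 (one year) → Feb 15, 2116 (3144 left).
+366 (one year; includes Feb 29, 2116) → Feb 15, 2117 (2778 left).
+365 (one year) → Feb 15, 2118 (2413 left).
+365 (one year) → Feb 15, 2119 (2048 left).
+365 (one year) → Feb 15, 2120 (1683 left).
+366 (one year; includes Feb 29, 2120) → Feb 15, 2121 (1317 left).
+365 (one year) → Feb 15, 2122 (952 left).
+365 (one year) → Feb 15, 2123 (587 left).
+365 (one year) → Feb 15, 2124 (222 left).
Feb has 29 days: +15 → Mar 1, 2124 (207 left).
Mar has 31 days: +31 → Apr 1, 2124 (176 left).
Apr has 30 days: +30 → May 1, 2124 (146 left).
May has 31 days: +31 → Jun 1, 2124 (115 left).
Jun has 30 days: +30 → Jul 1, 2124 (85 left).
Jul has 31 days: +31 → Aug 1, 2124 (54 left).
Aug has 31 days: +31 → Sep 1, 2124 (23 left).
+23 → Sep 24, 2124.

September 24, 2124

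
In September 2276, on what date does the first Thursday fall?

September 1, 2276 is a Friday.
The first Thursday is therefore September 7 (6 days later).

September 7, 2276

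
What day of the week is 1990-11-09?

Friday

January 1, 1990 is a Monday.
Jan 1, 1990 → Feb 1, 1990: 31 days (January has 31).
Feb 1, 1990 → Mar 1, 1990: 28 days (February has 28).
Mar 1, 1990 → Apr 1, 1990: 31 days (March has 31).
Apr 1, 1990 → May 1, 1990: 30 days (April has 30).
May 1, 1990 → Jun 1, 1990: 31 days (May has 31).
Jun 1, 1990 → Jul 1, 1990: 30 days (June has 30).
Jul 1, 1990 → Aug 1, 1990: 31 days (July has 31).
Aug 1, 1990 → Sep 1, 1990: 31 days (August has 31).
Sep 1, 1990 → Oct 1, 1990: 30 days (September has 30).
Oct 1, 1990 → Nov 1, 1990: 31 days (October has 31).
Nov 1, 1990 → Nov 9, 1990: 8 days.
Total: 312 days.
312 mod 7 = 4, so Monday + 4 = Friday.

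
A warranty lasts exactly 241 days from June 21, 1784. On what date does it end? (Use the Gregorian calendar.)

February 17, 1785

Jun has 30 days: +10 → Jul 1, 1784 (231 left).
Jul has 31 days: +31 → Aug 1, 1784 (200 left).
Aug has 31 days: +31 → Sep 1, 1784 (169 left).
Sep has 30 days: +30 → Oct 1, 1784 (139 left).
Oct has 31 days: +31 → Nov 1, 1784 (108 left).
Nov has 30 days: +30 → Dec 1, 1784 (78 left).
Dec has 31 days: +31 → Jan 1, 1785 (47 left).
Jan has 31 days: +31 → Feb 1, 1785 (16 left).
+16 → Feb 17, 1785.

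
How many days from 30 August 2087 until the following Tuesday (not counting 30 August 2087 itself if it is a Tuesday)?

Aug 30, 2087 is a Saturday.
From Saturday to the next Tuesday is 3 days.

3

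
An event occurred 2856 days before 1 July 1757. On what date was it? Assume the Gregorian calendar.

September 5, 1749

−365 (one year) → Jul 1, 1756 (2491 left).
−366 (one year; includes Feb 29, 1756) → Jul 1, 1755 (2125 left).
−365 (one year) → Jul 1, 1754 (1760 left).
−365 (one year) → Jul 1, 1753 (1395 left).
−365 (one year) → Jul 1, 1752 (1030 left).
−366 (one year; includes Feb 29, 1752) → Jul 1, 1751 (664 left).
−365 (one year) → Jul 1, 1750 (299 left).
−1 → Jun 30, 1750 (end of Jun, 30 days; 298 left).
−30 → May 31, 1750 (end of May, 31 days; 268 left).
−31 → Apr 30, 1750 (end of Apr, 30 days; 237 left).
−30 → Mar 31, 1750 (end of Mar, 31 days; 207 left).
−31 → Feb 28, 1750 (end of Feb, 28 days; 176 left).
−28 → Jan 31, 1750 (end of Jan, 31 days; 148 left).
−31 → Dec 31, 1749 (end of Dec, 31 days; 117 left).
−31 → Nov 30, 1749 (end of Nov, 30 days; 86 left).
−30 → Oct 31, 1749 (end of Oct, 31 days; 56 left).
−31 → Sep 30, 1749 (end of Sep, 30 days; 25 left).
−25 → Sep 5, 1749.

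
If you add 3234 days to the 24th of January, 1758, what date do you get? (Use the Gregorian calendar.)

+365 (one year) → Jan 24, 1759 (2869 left).
+365 (one year) → Jan 24, 1760 (2504 left).
+366 (one year; includes Feb 29, 1760) → Jan 24, 1761 (2138 left).
+365 (one year) → Jan 24, 1762 (1773 left).
+365 (one year) → Jan 24, 1763 (1408 left).
+365 (one year) → Jan 24, 1764 (1043 left).
+366 (one year; includes Feb 29, 1764) → Jan 24, 1765 (677 left).
+365 (one year) → Jan 24, 1766 (312 left).
Jan has 31 days: +8 → Feb 1, 1766 (304 left).
Feb has 28 days: +28 → Mar 1, 1766 (276 left).
Mar has 31 days: +31 → Apr 1, 1766 (245 left).
Apr has 30 days: +30 → May 1, 1766 (215 left).
May has 31 days: +31 → Jun 1, 1766 (184 left).
Jun has 30 days: +30 → Jul 1, 1766 (154 left).
Jul has 31 days: +31 → Aug 1, 1766 (123 left).
Aug has 31 days: +31 → Sep 1, 1766 (92 left).
Sep has 30 days: +30 → Oct 1, 1766 (62 left).
Oct has 31 days: +31 → Nov 1, 1766 (31 left).
Nov has 30 days: +30 → Dec 1, 1766 (1 left).
+1 → Dec 2, 1766.

December 2, 1766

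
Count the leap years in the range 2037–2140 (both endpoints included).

Multiples of 4 in [2037,2140]: 26.
Of those, multiples of 100: 1 (not leap unless ÷400).
Multiples of 400: 0.
Leap years = 26 − 1 + 0 = 25.

25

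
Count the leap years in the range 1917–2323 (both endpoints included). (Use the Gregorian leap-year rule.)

98

Multiples of 4 in [1917,2323]: 101.
Of those, multiples of 100: 4 (not leap unless ÷400).
Multiples of 400: 1.
Leap years = 101 − 4 + 1 = 98.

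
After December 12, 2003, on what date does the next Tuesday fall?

Dec 12, 2003 is a Friday.
From Friday to the next Tuesday is 4 days.
Dec 12, 2003 + 4 = Dec 16, 2003.

December 16, 2003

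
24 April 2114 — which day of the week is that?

January 1, 2114 is a Monday.
Jan 1, 2114 → Feb 1, 2114: 31 days (January has 31).
Feb 1, 2114 → Mar 1, 2114: 28 days (February has 28).
Mar 1, 2114 → Apr 1, 2114: 31 days (March has 31).
Apr 1, 2114 → Apr 24, 2114: 23 days.
Total: 113 days.
113 mod 7 = 1, so Monday + 1 = Tuesday.

Tuesday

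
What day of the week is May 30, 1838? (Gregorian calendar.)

Wednesday

Doomsday rule: the anchor day for the 1800s is Friday. For year 38: 38÷12 = 3 r 2, and 2÷4 = 0, so 3+2+0 = 5.
Friday + 5 ≡ Wednesday — that's 1838's doomsday.
In May the doomsday date is May 9.
May 30 is 21 days after May 9; 21 mod 7 = 0, so Wednesday + 0 = Wednesday.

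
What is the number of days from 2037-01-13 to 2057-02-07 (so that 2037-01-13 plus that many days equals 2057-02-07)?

Jan 13, 2037 → Jan 13, 2038: 365 days.
Jan 13, 2038 → Jan 13, 2039: 365 days.
Jan 13, 2039 → Jan 13, 2040: 365 days.
Jan 13, 2040 → Jan 13, 2041: 366 days (Feb 29, 2040 is in that span).
Jan 13, 2041 → Jan 13, 2042: 365 days.
Jan 13, 2042 → Jan 13, 2043: 365 days.
Jan 13, 2043 → Jan 13, 2044: 365 days.
Jan 13, 2044 → Jan 13, 2045: 366 days (Feb 29, 2044 is in that span).
Jan 13, 2045 → Jan 13, 2046: 365 days.
Jan 13, 2046 → Jan 13, 2047: 365 days.
Jan 13, 2047 → Jan 13, 2048: 365 days.
Jan 13, 2048 → Jan 13, 2049: 366 days (Feb 29, 2048 is in that span).
Jan 13, 2049 → Jan 13, 2050: 365 days.
Jan 13, 2050 → Jan 13, 2051: 365 days.
Jan 13, 2051 → Jan 13, 2052: 365 days.
Jan 13, 2052 → Jan 13, 2053: 366 days (Feb 29, 2052 is in that span).
Jan 13, 2053 → Jan 13, 2054: 365 days.
Jan 13, 2054 → Jan 13, 2055: 365 days.
Jan 13, 2055 → Jan 13, 2056: 365 days.
Jan 13, 2056 → Feb 13, 2056: 31 days (January has 31).
Feb 13, 2056 → Mar 13, 2056: 29 days (February has 29).
Mar 13, 2056 → Apr 13, 2056: 31 days (March has 31).
Apr 13, 2056 → May 13, 2056: 30 days (April has 30).
May 13, 2056 → Jun 13, 2056: 31 days (May has 31).
Jun 13, 2056 → Jul 13, 2056: 30 days (June has 30).
Jul 13, 2056 → Aug 13, 2056: 31 days (July has 31).
Aug 13, 2056 → Sep 13, 2056: 31 days (August has 31).
Sep 13, 2056 → Oct 13, 2056: 30 days (September has 30).
Oct 13, 2056 → Nov 13, 2056: 31 days (October has 31).
Nov 13, 2056 → Dec 13, 2056: 30 days (November has 30).
Dec 13, 2056 → Jan 13, 2057: 31 days (December has 31).
Jan 13, 2057 → Feb 7, 2057: 25 days.
Total: 7330 days.

7330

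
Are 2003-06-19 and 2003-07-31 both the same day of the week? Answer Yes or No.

Yes

From Jun 19, 2003 to Jul 31, 2003 is 42 days.
42 mod 7 = 0, so they are the same weekday.
(Jun 19, 2003 is a Thursday; Jul 31, 2003 is a Thursday.)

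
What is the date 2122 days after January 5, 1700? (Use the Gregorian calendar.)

+365 (one year) → Jan 5, 1701 (1757 left).
+365 (one year) → Jan 5, 1702 (1392 left).
+365 (one year) → Jan 5, 1703 (1027 left).
+365 (one year) → Jan 5, 1704 (662 left).
+366 (one year; includes Feb 29, 1704) → Jan 5, 1705 (296 left).
Jan has 31 days: +27 → Feb 1, 1705 (269 left).
Feb has 28 days: +28 → Mar 1, 1705 (241 left).
Mar has 31 days: +31 → Apr 1, 1705 (210 left).
Apr has 30 days: +30 → May 1, 1705 (180 left).
May has 31 days: +31 → Jun 1, 1705 (149 left).
Jun has 30 days: +30 → Jul 1, 1705 (119 left).
Jul has 31 days: +31 → Aug 1, 1705 (88 left).
Aug has 31 days: +31 → Sep 1, 1705 (57 left).
Sep has 30 days: +30 → Oct 1, 1705 (27 left).
+27 → Oct 28, 1705.

October 28, 1705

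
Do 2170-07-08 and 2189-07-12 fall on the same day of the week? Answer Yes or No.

Yes

From Jul 8, 2170 to Jul 12, 2189 is 6944 days.
6944 mod 7 = 0, so they are the same weekday.
(Jul 8, 2170 is a Sunday; Jul 12, 2189 is a Sunday.)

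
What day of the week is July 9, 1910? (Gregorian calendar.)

Doomsday rule: the anchor day for the 1900s is Wednesday. For year 10: 10÷12 = 0 r 10, and 10÷4 = 2, so 0+10+2 = 12.
Wednesday + 12 ≡ Monday — that's 1910's doomsday.
In July the doomsday date is Jul 11.
Jul 9 is 2 days before Jul 11; 2 mod 7 = 2, so Monday − 2 = Saturday.

Saturday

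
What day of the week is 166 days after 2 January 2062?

Saturday

First find the weekday of Jan 2, 2062. Doomsday rule: the anchor day for the 2000s is Tuesday. For year 62: 62÷12 = 5 r 2, and 2÷4 = 0, so 5+2+0 = 7.
Tuesday + 7 ≡ Tuesday — that's 2062's doomsday.
In January the doomsday date is Jan 3 (2062 is not a leap year).
Jan 2 is 1 day before Jan 3; 1 mod 7 = 1, so Tuesday − 1 = Monday.
166 mod 7 = 5, so 166 days after a Monday is Monday + 5 = Saturday.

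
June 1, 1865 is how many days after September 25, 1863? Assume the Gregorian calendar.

Sep 25, 1863 → Sep 25, 1864: 366 days (Feb 29, 1864 is in that span).
Sep 25, 1864 → Oct 25, 1864: 30 days (September has 30).
Oct 25, 1864 → Nov 25, 1864: 31 days (October has 31).
Nov 25, 1864 → Dec 25, 1864: 30 days (November has 30).
Dec 25, 1864 → Jan 25, 1865: 31 days (December has 31).
Jan 25, 1865 → Feb 25, 1865: 31 days (January has 31).
Feb 25, 1865 → Mar 25, 1865: 28 days (February has 28).
Mar 25, 1865 → Apr 25, 1865: 31 days (March has 31).
Apr 25, 1865 → May 25, 1865: 30 days (April has 30).
May 25, 1865 → Jun 1, 1865: 7 days.
Total: 615 days.

615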